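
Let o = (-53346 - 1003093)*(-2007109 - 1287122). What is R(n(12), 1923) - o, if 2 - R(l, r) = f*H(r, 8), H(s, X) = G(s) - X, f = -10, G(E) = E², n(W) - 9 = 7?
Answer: -3480117124197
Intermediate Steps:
n(W) = 16 (n(W) = 9 + 7 = 16)
o = 3480154103409 (o = -1056439*(-3294231) = 3480154103409)
H(s, X) = s² - X
R(l, r) = -78 + 10*r² (R(l, r) = 2 - (-10)*(r² - 1*8) = 2 - (-10)*(r² - 8) = 2 - (-10)*(-8 + r²) = 2 - (80 - 10*r²) = 2 + (-80 + 10*r²) = -78 + 10*r²)
R(n(12), 1923) - o = (-78 + 10*1923²) - 1*3480154103409 = (-78 + 10*3697929) - 3480154103409 = (-78 + 36979290) - 3480154103409 = 36979212 - 3480154103409 = -3480117124197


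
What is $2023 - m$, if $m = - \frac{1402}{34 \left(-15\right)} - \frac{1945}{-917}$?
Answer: $\frac{471909413}{233835} \approx 2018.1$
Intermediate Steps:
$m = \frac{1138792}{233835}$ ($m = - \frac{1402}{-510} - - \frac{1945}{917} = \left(-1402\right) \left(- \frac{1}{510}\right) + \frac{1945}{917} = \frac{701}{255} + \frac{1945}{917} = \frac{1138792}{233835} \approx 4.8701$)
$2023 - m = 2023 - \frac{1138792}{233835} = \frac{471909413}{233835}$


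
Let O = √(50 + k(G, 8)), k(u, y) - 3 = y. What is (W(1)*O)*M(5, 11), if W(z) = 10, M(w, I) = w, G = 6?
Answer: 50*√61 ≈ 390.51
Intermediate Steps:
k(u, y) = 3 + y
O = √61 (O = √(50 + (3 + 8)) = √(50 + 11) = √61 ≈ 7.8102)
(W(1)*O)*M(5, 11) = (10*√61)*5 = 50*√61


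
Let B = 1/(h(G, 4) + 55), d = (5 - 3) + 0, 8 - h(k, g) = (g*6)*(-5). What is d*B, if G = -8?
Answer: 2/183 ≈ 0.010929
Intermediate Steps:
h(k, g) = 8 + 30*g (h(k, g) = 8 - g*6*(-5) = 8 - 6*g*(-5) = 8 - (-30)*g = 8 + 30*g)
d = 2 (d = 2 + 0 = 2)
B = 1/183 (B = 1/((8 + 30*4) + 55) = 1/((8 + 120) + 55) = 1/(128 + 55) = 1/183 ≈ 0.0054645)
d*B = 2*(1/183) = 2/183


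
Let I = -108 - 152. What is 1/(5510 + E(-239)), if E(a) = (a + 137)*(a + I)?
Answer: 1/56408 ≈ 1.7728e-5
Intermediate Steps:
I = -260
E(a) = (-260 + a)*(137 + a) (E(a) = (a + 137)*(a - 260) = (137 + a)*(-260 + a) = (-260 + a)*(137 + a))
1/(5510 + E(-239)) = 1/(5510 + (-35620 + (-239)**2 - 123*(-239))) = 1/(5510 + (-35620 + 57121 + 29397)) = 1/(5510 + 50898) = 1/56408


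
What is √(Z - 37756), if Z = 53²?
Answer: 3*I*√3883 ≈ 186.94*I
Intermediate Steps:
Z = 2809
√(Z - 37756) = √(2809 - 37756) = √(-34947) = 3*I*√3883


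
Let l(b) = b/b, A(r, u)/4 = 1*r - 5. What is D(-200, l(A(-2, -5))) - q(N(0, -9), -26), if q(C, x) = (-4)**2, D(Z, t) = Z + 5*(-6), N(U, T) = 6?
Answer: -246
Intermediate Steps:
A(r, u) = -20 + 4*r (A(r, u) = 4*(1*r - 5) = 4*(r - 5) = 4*(-5 + r) = -20 + 4*r)
l(b) = 1
D(Z, t) = -30 + Z (D(Z, t) = Z - 30 = -30 + Z)
q(C, x) = 16
D(-200, l(A(-2, -5))) - q(N(0, -9), -26) = (-30 - 200) - 1*16 = -230 - 16 = -246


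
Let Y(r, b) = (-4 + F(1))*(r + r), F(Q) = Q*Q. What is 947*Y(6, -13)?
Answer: -34092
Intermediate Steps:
F(Q) = Q²
Y(r, b) = -6*r (Y(r, b) = (-4 + 1²)*(r + r) = (-4 + 1)*(2*r) = -6*r)
947*Y(6, -13) = 947*(-6*6) = 947*(-36) = -34092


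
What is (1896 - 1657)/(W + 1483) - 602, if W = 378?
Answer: -1120083/1861 ≈ -601.87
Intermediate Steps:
(1896 - 1657)/(W + 1483) - 602 = (1896 - 1657)/(378 + 1483) - 602 = 239/1861 - 602 = -1120083/1861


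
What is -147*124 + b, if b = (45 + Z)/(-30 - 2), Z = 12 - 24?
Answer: -583329/32 ≈ -18229.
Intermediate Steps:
Z = -12
b = -33/32 (b = (45 - 12)/(-30 - 2) = 33/(-32) = 33*(-1/32) = -33/32 ≈ -1.0313)
-147*124 + b = -147*124 - 33/32 = -18228 - 33/32 = -583329/32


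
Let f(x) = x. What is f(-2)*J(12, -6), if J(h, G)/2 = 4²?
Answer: -64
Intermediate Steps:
J(h, G) = 32 (J(h, G) = 2*4² = 2*16 = 32)
f(-2)*J(12, -6) = -2*32 = -64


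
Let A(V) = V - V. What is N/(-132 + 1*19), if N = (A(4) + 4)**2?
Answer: -16/113 ≈ -0.14159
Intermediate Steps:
A(V) = 0
N = 16 (N = (0 + 4)**2 = 4**2 = 16)
N/(-132 + 1*19) = 16/(-132 + 1*19) = 16/(-132 + 19) = 16/(-113) = 16*(-1/113) = -16/113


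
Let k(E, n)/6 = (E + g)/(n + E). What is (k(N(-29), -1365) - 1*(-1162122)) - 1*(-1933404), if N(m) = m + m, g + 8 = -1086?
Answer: 4404940410/1423 ≈ 3.0955e+6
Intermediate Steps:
g = -1094 (g = -8 - 1086 = -1094)
N(m) = 2*m
k(E, n) = 6*(-1094 + E)/(E + n) (k(E, n) = 6*((E - 1094)/(n + E)) = 6*((-1094 + E)/(E + n)) = 6*(-1094 + E)/(E + n))
(k(N(-29), -1365) - 1*(-1162122)) - 1*(-1933404) = (6*(-1094 + 2*(-29))/(2*(-29) - 1365) - 1*(-1162122)) - 1*(-1933404) = (6*(-1094 - 58)/(-58 - 1365) + 1162122) + 1933404 = (6*(-1152)/(-1423) + 1162122) + 1933404 = (6*(-1/1423)*(-1152) + 1162122) + 1933404 = (6912/1423 + 1162122) + 1933404 = 1653706518/1423 + 1933404 = 4404940410/1423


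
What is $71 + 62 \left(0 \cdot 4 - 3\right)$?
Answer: $-115$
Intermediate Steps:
$71 + 62 \left(0 \cdot 4 - 3\right) = 71 + 62 \left(0 - 3\right) = 71 + 62 \left(-3\right) = 71 - 186 = -115$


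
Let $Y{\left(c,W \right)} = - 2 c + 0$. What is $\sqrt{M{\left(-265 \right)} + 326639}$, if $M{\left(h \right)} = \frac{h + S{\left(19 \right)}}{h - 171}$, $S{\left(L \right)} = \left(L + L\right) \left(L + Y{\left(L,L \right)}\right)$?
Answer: $\frac{\sqrt{15523299419}}{218} \approx 571.53$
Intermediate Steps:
$Y{\left(c,W \right)} = - 2 c$
$S{\left(L \right)} = - 2 L^{2}$ ($S{\left(L \right)} = \left(L + L\right) \left(L - 2 L\right) = 2 L \left(- L\right) = - 2 L^{2}$)
$M{\left(h \right)} = \frac{-722 + h}{-171 + h}$ ($M{\left(h \right)} = \frac{h - 2 \cdot 19^{2}}{h - 171} = \frac{h - 722}{-171 + h} = \frac{-722 + h}{-171 + h}$)
$\sqrt{M{\left(-265 \right)} + 326639} = \sqrt{\frac{-722 - 265}{-171 - 265} + 326639} = \sqrt{\frac{1}{-436} \left(-987\right) + 326639} = \sqrt{\left(- \frac{1}{436}\right) \left(-987\right) + 326639} = \sqrt{\frac{987}{436} + 326639} = \sqrt{\frac{142415591}{436}} = \frac{\sqrt{15523299419}}{218}$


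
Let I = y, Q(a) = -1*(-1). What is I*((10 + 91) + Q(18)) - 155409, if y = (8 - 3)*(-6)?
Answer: -158469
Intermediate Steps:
Q(a) = 1
y = -30 (y = 5*(-6) = -30)
I = -30
I*((10 + 91) + Q(18)) - 155409 = -30*((10 + 91) + 1) - 155409 = -30*(101 + 1) - 155409 = -30*102 - 155409 = -3060 - 155409 = -158469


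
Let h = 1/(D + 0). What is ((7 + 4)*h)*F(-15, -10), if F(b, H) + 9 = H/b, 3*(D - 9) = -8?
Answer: -275/19 ≈ -14.474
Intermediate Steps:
D = 19/3 (D = 9 + (⅓)*(-8) = 9 - 8/3 = 19/3 ≈ 6.3333)
h = 3/19 (h = 1/(19/3 + 0) = 1/(19/3) = 3/19 ≈ 0.15789)
F(b, H) = -9 + H/b
((7 + 4)*h)*F(-15, -10) = ((7 + 4)*(3/19))*(-9 - 10/(-15)) = (11*(3/19))*(-9 - 10*(-1/15)) = 33*(-9 + ⅔)/19 = (33/19)*(-25/3) = -275/19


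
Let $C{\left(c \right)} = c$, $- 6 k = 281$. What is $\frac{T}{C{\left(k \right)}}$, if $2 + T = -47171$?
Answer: $\frac{283038}{281} \approx 1007.3$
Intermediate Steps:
$k = - \frac{281}{6}$ ($k = \left(- \frac{1}{6}\right) 281 = - \frac{281}{6} \approx -46.833$)
$T = -47173$ ($T = -2 - 47171 = -47173$)
$\frac{T}{C{\left(k \right)}} = - \frac{47173}{- \frac{281}{6}} = \left(-47173\right) \left(- \frac{6}{281}\right) = \frac{283038}{281}$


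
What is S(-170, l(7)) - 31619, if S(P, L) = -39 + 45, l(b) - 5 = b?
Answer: -31613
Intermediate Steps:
l(b) = 5 + b
S(P, L) = 6
S(-170, l(7)) - 31619 = 6 - 31619 = -31613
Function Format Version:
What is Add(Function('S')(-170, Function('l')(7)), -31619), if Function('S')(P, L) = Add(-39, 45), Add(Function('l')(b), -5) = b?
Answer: -31613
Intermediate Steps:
Function('l')(b) = Add(5, b)
Function('S')(P, L) = 6
Add(Function('S')(-170, Function('l')(7)), -31619) = Add(6, -31619) = -31613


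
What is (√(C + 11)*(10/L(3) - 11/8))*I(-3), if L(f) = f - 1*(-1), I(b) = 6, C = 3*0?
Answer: 27*√11/4 ≈ 22.387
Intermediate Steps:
C = 0
L(f) = 1 + f (L(f) = f + 1 = 1 + f)
(√(C + 11)*(10/L(3) - 11/8))*I(-3) = (√(0 + 11)*(10/(1 + 3) - 11/8))*6 = (√11*(10/4 - 11*⅛))*6 = (√11*(10*(¼) - 11/8))*6 = (√11*(5/2 - 11/8))*6 = (√11*(9/8))*6 = (9*√11/8)*6 = 27*√11/4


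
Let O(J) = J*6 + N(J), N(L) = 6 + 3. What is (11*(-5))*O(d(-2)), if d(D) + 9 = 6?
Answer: 495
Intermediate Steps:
N(L) = 9
d(D) = -3 (d(D) = -9 + 6 = -3)
O(J) = 9 + 6*J (O(J) = J*6 + 9 = 6*J + 9 = 9 + 6*J)
(11*(-5))*O(d(-2)) = (11*(-5))*(9 + 6*(-3)) = -55*(9 - 18) = -55*(-9) = 495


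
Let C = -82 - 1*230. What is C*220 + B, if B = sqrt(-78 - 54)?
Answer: -68640 + 2*I*sqrt(33) ≈ -68640.0 + 11.489*I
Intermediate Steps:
C = -312 (C = -82 - 230 = -312)
B = 2*I*sqrt(33) (B = sqrt(-132) = 2*I*sqrt(33) ≈ 11.489*I)
C*220 + B = -312*220 + 2*I*sqrt(33) = -68640 + 2*I*sqrt(33)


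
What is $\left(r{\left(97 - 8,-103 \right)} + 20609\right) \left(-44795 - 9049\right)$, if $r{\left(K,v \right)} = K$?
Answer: $-1114463112$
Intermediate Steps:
$\left(r{\left(97 - 8,-103 \right)} + 20609\right) \left(-44795 - 9049\right) = \left(\left(97 - 8\right) + 20609\right) \left(-44795 - 9049\right) = \left(89 + 20609\right) \left(-53844\right) = 20698 \left(-53844\right) = -1114463112$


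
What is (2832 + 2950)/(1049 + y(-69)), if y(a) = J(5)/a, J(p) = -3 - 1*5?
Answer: 398958/72389 ≈ 5.5113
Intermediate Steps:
J(p) = -8 (J(p) = -3 - 5 = -8)
y(a) = -8/a
(2832 + 2950)/(1049 + y(-69)) = (2832 + 2950)/(1049 - 8/(-69)) = 5782/(1049 - 8*(-1/69)) = 5782/(1049 + 8/69) = 5782/(72389/69) = 5782*(69/72389) = 398958/72389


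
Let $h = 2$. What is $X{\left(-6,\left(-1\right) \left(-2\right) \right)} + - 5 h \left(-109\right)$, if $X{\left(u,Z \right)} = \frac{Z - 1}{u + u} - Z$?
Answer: $\frac{13055}{12} \approx 1087.9$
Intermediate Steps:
$X{\left(u,Z \right)} = - Z + \frac{-1 + Z}{2 u}$ ($X{\left(u,Z \right)} = \frac{-1 + Z}{2 u} - Z = - Z + \frac{-1 + Z}{2 u}$)
$X{\left(-6,\left(-1\right) \left(-2\right) \right)} + - 5 h \left(-109\right) = \frac{-1 - -2 - 2 \left(\left(-1\right) \left(-2\right)\right) \left(-6\right)}{2 \left(-6\right)} + \left(-5\right) 2 \left(-109\right) = \frac{1}{2} \left(- \frac{1}{6}\right) \left(-1 + 2 - 4 \left(-6\right)\right) - -1090 = \frac{1}{2} \left(- \frac{1}{6}\right) \left(-1 + 2 + 24\right) + 1090 = \frac{1}{2} \left(- \frac{1}{6}\right) 25 + 1090 = - \frac{25}{12} + 1090 = \frac{13055}{12}$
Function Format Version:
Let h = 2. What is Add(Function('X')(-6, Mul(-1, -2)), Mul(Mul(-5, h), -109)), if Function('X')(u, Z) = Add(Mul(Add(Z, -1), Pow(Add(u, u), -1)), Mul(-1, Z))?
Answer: Rational(13055, 12) ≈ 1087.9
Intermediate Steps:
Function('X')(u, Z) = Add(Mul(-1, Z), Mul(Rational(1, 2), Pow(u, -1), Add(-1, Z))) (Function('X')(u, Z) = Add(Mul(Add(-1, Z), Pow(Mul(2, u), -1)), Mul(-1, Z)) = Add(Mul(Add(-1, Z), Mul(Rational(1, 2), Pow(u, -1))), Mul(-1, Z)) = Add(Mul(Rational(1, 2), Pow(u, -1), Add(-1, Z)), Mul(-1, Z)) = Add(Mul(-1, Z), Mul(Rational(1, 2), Pow(u, -1), Add(-1, Z))))
Add(Function('X')(-6, Mul(-1, -2)), Mul(Mul(-5, h), -109)) = Add(Mul(Rational(1, 2), Pow(-6, -1), Add(-1, Mul(-1, -2), Mul(-2, Mul(-1, -2), -6))), Mul(Mul(-5, 2), -109)) = Add(Mul(Rational(1, 2), Rational(-1, 6), Add(-1, 2, Mul(-2, 2, -6))), Mul(-10, -109)) = Add(Mul(Rational(1, 2), Rational(-1, 6), Add(-1, 2, 24)), 1090) = Add(Mul(Rational(1, 2), Rational(-1, 6), 25), 1090) = Add(Rational(-25, 12), 1090) = Rational(13055, 12)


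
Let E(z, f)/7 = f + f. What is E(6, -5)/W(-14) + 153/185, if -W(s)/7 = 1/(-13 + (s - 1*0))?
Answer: -49797/185 ≈ -269.17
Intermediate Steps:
E(z, f) = 14*f (E(z, f) = 7*(f + f) = 7*(2*f) = 14*f)
W(s) = -7/(-13 + s) (W(s) = -7/(-13 + (s - 1*0)) = -7/(-13 + (s + 0)) = -7/(-13 + s))
E(6, -5)/W(-14) + 153/185 = (14*(-5))/((-7/(-13 - 14))) + 153/185 = -70/((-7/(-27))) + 153*(1/185) = -70/((-7*(-1/27))) + 153/185 = -70/7/27 + 153/185 = -70*27/7 + 153/185 = -270 + 153/185 = -49797/185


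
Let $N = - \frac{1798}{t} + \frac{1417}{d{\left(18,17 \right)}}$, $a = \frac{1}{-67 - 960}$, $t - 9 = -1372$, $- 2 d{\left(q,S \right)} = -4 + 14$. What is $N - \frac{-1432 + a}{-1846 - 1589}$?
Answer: $- \frac{46839258916}{165804015} \approx -282.5$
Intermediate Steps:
$d{\left(q,S \right)} = -5$ ($d{\left(q,S \right)} = - \frac{-4 + 14}{2} = \left(- \frac{1}{2}\right) 10 = -5$)
$t = -1363$ ($t = 9 - 1372 = -1363$)
$a = - \frac{1}{1027}$ ($a = \frac{1}{-1027} = - \frac{1}{1027} \approx -0.00097371$)
$N = - \frac{66289}{235}$ ($N = - \frac{1798}{-1363} + \frac{1417}{-5} = \left(-1798\right) \left(- \frac{1}{1363}\right) + 1417 \left(- \frac{1}{5}\right) = \frac{62}{47} - \frac{1417}{5} = - \frac{66289}{235} \approx -282.08$)
$N - \frac{-1432 + a}{-1846 - 1589} = - \frac{66289}{235} - \frac{-1432 - \frac{1}{1027}}{-1846 - 1589} = - \frac{66289}{235} - - \frac{1470665}{1027 \left(-3435\right)} = - \frac{66289}{235} - \left(- \frac{1470665}{1027}\right) \left(- \frac{1}{3435}\right) = - \frac{66289}{235} - \frac{294133}{705549} = - \frac{46839258916}{165804015}$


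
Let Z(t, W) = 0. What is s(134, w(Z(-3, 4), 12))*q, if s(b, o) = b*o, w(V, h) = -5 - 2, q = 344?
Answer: -322672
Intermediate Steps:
w(V, h) = -7
s(134, w(Z(-3, 4), 12))*q = (134*(-7))*344 = -938*344 = -322672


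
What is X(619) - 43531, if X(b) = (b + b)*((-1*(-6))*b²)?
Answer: 2846076377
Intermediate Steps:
X(b) = 12*b³ (X(b) = (2*b)*(6*b²) = 12*b³)
X(619) - 43531 = 12*619³ - 43531 = 12*237176659 - 43531 = 2846119908 - 43531 = 2846076377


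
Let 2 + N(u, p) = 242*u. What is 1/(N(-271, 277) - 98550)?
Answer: -1/164134 ≈ -6.0926e-6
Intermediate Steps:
N(u, p) = -2 + 242*u
1/(N(-271, 277) - 98550) = 1/((-2 + 242*(-271)) - 98550) = 1/((-2 - 65582) - 98550) = 1/(-65584 - 98550) = 1/(-164134) = -1/164134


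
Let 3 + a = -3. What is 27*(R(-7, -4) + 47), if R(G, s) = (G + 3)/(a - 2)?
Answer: 2565/2 ≈ 1282.5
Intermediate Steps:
a = -6 (a = -3 - 3 = -6)
R(G, s) = -3/8 - G/8 (R(G, s) = (G + 3)/(-6 - 2) = (3 + G)/(-8) = (3 + G)*(-1/8) = -3/8 - G/8)
27*(R(-7, -4) + 47) = 27*((-3/8 - 1/8*(-7)) + 47) = 27*((-3/8 + 7/8) + 47) = 27*(1/2 + 47) = 27*(95/2) = 2565/2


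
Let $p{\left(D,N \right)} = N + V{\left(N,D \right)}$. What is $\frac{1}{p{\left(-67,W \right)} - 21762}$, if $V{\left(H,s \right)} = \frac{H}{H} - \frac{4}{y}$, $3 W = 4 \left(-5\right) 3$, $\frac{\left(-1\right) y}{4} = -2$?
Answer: $- \frac{2}{43563} \approx -4.5911 \cdot 10^{-5}$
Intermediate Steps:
$y = 8$ ($y = \left(-4\right) \left(-2\right) = 8$)
$W = -20$ ($W = \frac{4 \left(-5\right) 3}{3} = \frac{\left(-20\right) 3}{3} = \frac{1}{3} \left(-60\right) = -20$)
$V{\left(H,s \right)} = \frac{1}{2}$ ($V{\left(H,s \right)} = \frac{H}{H} - \frac{4}{8} = 1 - \frac{1}{2} = \frac{1}{2}$)
$p{\left(D,N \right)} = \frac{1}{2} + N$ ($p{\left(D,N \right)} = N + \frac{1}{2} = \frac{1}{2} + N$)
$\frac{1}{p{\left(-67,W \right)} - 21762} = \frac{1}{\left(\frac{1}{2} - 20\right) - 21762} = \frac{1}{- \frac{39}{2} - 21762} = \frac{1}{- \frac{43563}{2}} = - \frac{2}{43563}$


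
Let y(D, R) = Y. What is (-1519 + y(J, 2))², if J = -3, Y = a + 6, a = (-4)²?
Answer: 2241009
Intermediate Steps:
a = 16
Y = 22 (Y = 16 + 6 = 22)
y(D, R) = 22
(-1519 + y(J, 2))² = (-1519 + 22)² = (-1497)² = 2241009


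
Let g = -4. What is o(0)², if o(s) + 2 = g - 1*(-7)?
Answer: 1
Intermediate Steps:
o(s) = 1 (o(s) = -2 + (-4 - 1*(-7)) = -2 + (-4 + 7) = -2 + 3 = 1)
o(0)² = 1² = 1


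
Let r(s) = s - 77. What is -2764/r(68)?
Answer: 2764/9 ≈ 307.11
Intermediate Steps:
r(s) = -77 + s
-2764/r(68) = -2764/(-77 + 68) = -2764/(-9) = -2764*(-⅑) = 2764/9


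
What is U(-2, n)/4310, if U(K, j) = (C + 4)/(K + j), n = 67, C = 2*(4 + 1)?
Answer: 7/140075 ≈ 4.9973e-5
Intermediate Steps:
C = 10 (C = 2*5 = 10)
U(K, j) = 14/(K + j) (U(K, j) = (10 + 4)/(K + j) = 14/(K + j))
U(-2, n)/4310 = (14/(-2 + 67))/4310 = (14/65)*(1/4310) = 7/140075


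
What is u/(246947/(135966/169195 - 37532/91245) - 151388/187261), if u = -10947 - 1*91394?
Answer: -7786642398674306/47897754645175657 ≈ -0.16257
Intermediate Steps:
u = -102341 (u = -10947 - 91394 = -102341)
u/(246947/(135966/169195 - 37532/91245) - 151388/187261) = -102341/(246947/(135966/169195 - 37532/91245) - 151388/187261) = -102341/(246947/(135966*(1/169195) - 37532*1/91245) - 151388*1/187261) = -102341/(246947/(135966/169195 - 3412/8295) - 151388/187261) = -102341/(246947/(110108926/280694505) - 151388/187261) = -102341/(246947*(280694505/110108926) - 151388/187261) = -102341/(69316665926235/110108926 - 151388/187261) = -102341/47897754645175657/76085267866 = -102341*76085267866/47897754645175657 = -7786642398674306/47897754645175657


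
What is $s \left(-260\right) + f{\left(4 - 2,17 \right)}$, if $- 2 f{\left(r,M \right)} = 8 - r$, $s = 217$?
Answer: $-56423$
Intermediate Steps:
$f{\left(r,M \right)} = -4 + \frac{r}{2}$ ($f{\left(r,M \right)} = - \frac{8 - r}{2} = -4 + \frac{r}{2}$)
$s \left(-260\right) + f{\left(4 - 2,17 \right)} = 217 \left(-260\right) - \left(4 - \frac{4 - 2}{2}\right) = -56420 - \left(4 - \frac{4 - 2}{2}\right) = -56420 + \left(-4 + \frac{1}{2} \cdot 2\right) = -56420 + \left(-4 + 1\right) = -56420 - 3 = -56423$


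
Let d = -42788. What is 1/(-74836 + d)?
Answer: -1/117624 ≈ -8.5017e-6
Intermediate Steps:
1/(-74836 + d) = 1/(-74836 - 42788) = 1/(-117624) = -1/117624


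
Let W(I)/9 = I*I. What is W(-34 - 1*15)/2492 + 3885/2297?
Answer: 8473899/817732 ≈ 10.363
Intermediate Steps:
W(I) = 9*I² (W(I) = 9*(I*I) = 9*I²)
W(-34 - 1*15)/2492 + 3885/2297 = (9*(-34 - 1*15)²)/2492 + 3885/2297 = (9*(-34 - 15)²)*(1/2492) + 3885*(1/2297) = (9*(-49)²)*(1/2492) + 3885/2297 = (9*2401)*(1/2492) + 3885/2297 = 21609*(1/2492) + 3885/2297 = 3087/356 + 3885/2297 = 8473899/817732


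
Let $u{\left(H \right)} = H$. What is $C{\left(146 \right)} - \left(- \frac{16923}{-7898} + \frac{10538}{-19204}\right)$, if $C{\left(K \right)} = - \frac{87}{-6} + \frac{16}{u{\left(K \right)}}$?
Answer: $\frac{36027741751}{2768035754} \approx 13.016$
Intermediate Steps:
$C{\left(K \right)} = \frac{29}{2} + \frac{16}{K}$ ($C{\left(K \right)} = - \frac{87}{-6} + \frac{16}{K} = \left(-87\right) \left(- \frac{1}{6}\right) + \frac{16}{K} = \frac{29}{2} + \frac{16}{K}$)
$C{\left(146 \right)} - \left(- \frac{16923}{-7898} + \frac{10538}{-19204}\right) = \left(\frac{29}{2} + \frac{16}{146}\right) - \left(- \frac{16923}{-7898} + \frac{10538}{-19204}\right) = \left(\frac{29}{2} + 16 \cdot \frac{1}{146}\right) - \left(\left(-16923\right) \left(- \frac{1}{7898}\right) + 10538 \left(- \frac{1}{19204}\right)\right) = \left(\frac{29}{2} + \frac{8}{73}\right) - \left(\frac{16923}{7898} - \frac{5269}{9602}\right) = \frac{2133}{146} - \frac{30220021}{18959149} = \frac{36027741751}{2768035754}$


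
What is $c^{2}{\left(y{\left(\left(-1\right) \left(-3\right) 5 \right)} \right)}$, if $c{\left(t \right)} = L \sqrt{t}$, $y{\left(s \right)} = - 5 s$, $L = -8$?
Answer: $-4800$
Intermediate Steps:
$c{\left(t \right)} = - 8 \sqrt{t}$
$c^{2}{\left(y{\left(\left(-1\right) \left(-3\right) 5 \right)} \right)} = \left(- 8 \sqrt{- 5 \left(-1\right) \left(-3\right) 5}\right)^{2} = \left(- 8 \sqrt{- 5 \cdot 3 \cdot 5}\right)^{2} = \left(- 8 \sqrt{\left(-5\right) 15}\right)^{2} = \left(- 8 \sqrt{-75}\right)^{2} = \left(- 8 \cdot 5 i \sqrt{3}\right)^{2} = \left(- 40 i \sqrt{3}\right)^{2} = -4800$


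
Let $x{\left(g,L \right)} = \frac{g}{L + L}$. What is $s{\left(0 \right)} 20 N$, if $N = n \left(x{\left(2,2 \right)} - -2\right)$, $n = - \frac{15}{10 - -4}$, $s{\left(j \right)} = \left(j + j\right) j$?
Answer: $0$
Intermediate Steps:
$s{\left(j \right)} = 2 j^{2}$ ($s{\left(j \right)} = 2 j j = 2 j^{2}$)
$x{\left(g,L \right)} = \frac{g}{2 L}$
$n = - \frac{15}{14}$ ($n = - \frac{15}{10 + 4} = - \frac{15}{14} \approx -1.0714$)
$N = - \frac{75}{28}$ ($N = - \frac{15 \left(\frac{1}{2} \cdot 2 \cdot \frac{1}{2} - -2\right)}{14} = - \frac{15 \left(\frac{1}{2} \cdot 2 \cdot \frac{1}{2} + 2\right)}{14} = - \frac{15 \left(\frac{1}{2} + 2\right)}{14} = \left(- \frac{15}{14}\right) \frac{5}{2} = - \frac{75}{28} \approx -2.6786$)
$s{\left(0 \right)} 20 N = 2 \cdot 0^{2} \cdot 20 \left(- \frac{75}{28}\right) = 2 \cdot 0 \cdot 20 \left(- \frac{75}{28}\right) = 0 \cdot 20 \left(- \frac{75}{28}\right) = 0 \left(- \frac{75}{28}\right) = 0$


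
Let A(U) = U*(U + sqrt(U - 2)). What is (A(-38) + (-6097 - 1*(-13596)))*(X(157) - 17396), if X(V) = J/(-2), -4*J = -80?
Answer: -155661858 + 1322856*I*sqrt(10) ≈ -1.5566e+8 + 4.1832e+6*I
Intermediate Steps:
J = 20 (J = -1/4*(-80) = 20)
X(V) = -10 (X(V) = 20/(-2) = 20*(-1/2) = -10)
A(U) = U*(U + sqrt(-2 + U))
(A(-38) + (-6097 - 1*(-13596)))*(X(157) - 17396) = (-38*(-38 + sqrt(-2 - 38)) + (-6097 - 1*(-13596)))*(-10 - 17396) = (-38*(-38 + sqrt(-40)) + (-6097 + 13596))*(-17406) = (-38*(-38 + 2*I*sqrt(10)) + 7499)*(-17406) = ((1444 - 76*I*sqrt(10)) + 7499)*(-17406) = (8943 - 76*I*sqrt(10))*(-17406) = -155661858 + 1322856*I*sqrt(10)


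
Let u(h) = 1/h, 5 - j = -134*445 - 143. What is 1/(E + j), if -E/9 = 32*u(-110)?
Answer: 55/3287934 ≈ 1.6728e-5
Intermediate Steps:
j = 59778 (j = 5 - (-134*445 - 143) = 5 - (-59630 - 143) = 5 - 1*(-59773) = 5 + 59773 = 59778)
E = 144/55 (E = -288/(-110) = -288*(-1)/110 = -9*(-16/55) = 144/55 ≈ 2.6182)
1/(E + j) = 1/(144/55 + 59778) = 1/(3287934/55) = 55/3287934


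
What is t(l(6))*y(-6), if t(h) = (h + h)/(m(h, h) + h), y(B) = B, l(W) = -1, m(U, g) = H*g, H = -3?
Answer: 6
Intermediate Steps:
m(U, g) = -3*g
t(h) = -1 (t(h) = (h + h)/(-3*h + h) = (2*h)/((-2*h)) = (2*h)*(-1/(2*h)) = -1)
t(l(6))*y(-6) = -1*(-6) = 6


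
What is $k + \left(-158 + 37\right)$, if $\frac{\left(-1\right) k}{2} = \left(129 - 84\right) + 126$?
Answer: $-463$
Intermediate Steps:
$k = -342$ ($k = - 2 \left(\left(129 - 84\right) + 126\right) = - 2 \left(45 + 126\right) = \left(-2\right) 171 = -342$)
$k + \left(-158 + 37\right) = -342 + \left(-158 + 37\right) = -342 - 121 = -463$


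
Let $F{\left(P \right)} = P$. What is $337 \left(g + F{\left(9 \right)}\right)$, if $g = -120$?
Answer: $-37407$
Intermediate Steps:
$337 \left(g + F{\left(9 \right)}\right) = 337 \left(-120 + 9\right) = 337 \left(-111\right) = -37407$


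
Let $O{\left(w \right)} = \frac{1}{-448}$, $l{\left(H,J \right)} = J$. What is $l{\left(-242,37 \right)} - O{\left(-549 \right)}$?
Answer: $\frac{16577}{448} \approx 37.002$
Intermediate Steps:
$O{\left(w \right)} = - \frac{1}{448}$
$l{\left(-242,37 \right)} - O{\left(-549 \right)} = 37 - - \frac{1}{448} = 37 + \frac{1}{448} = \frac{16577}{448}$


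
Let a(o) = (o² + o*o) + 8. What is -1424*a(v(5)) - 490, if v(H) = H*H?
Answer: -1791882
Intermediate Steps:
v(H) = H²
a(o) = 8 + 2*o² (a(o) = (o² + o²) + 8 = 2*o² + 8 = 8 + 2*o²)
-1424*a(v(5)) - 490 = -1424*(8 + 2*(5²)²) - 490 = -1424*(8 + 2*25²) - 490 = -1424*(8 + 2*625) - 490 = -1424*(8 + 1250) - 490 = -1424*1258 - 490 = -1791392 - 490 = -1791882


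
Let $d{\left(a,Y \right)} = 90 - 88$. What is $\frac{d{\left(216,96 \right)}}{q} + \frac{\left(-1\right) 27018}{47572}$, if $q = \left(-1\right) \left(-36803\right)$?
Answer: $- \frac{497124155}{875396158} \approx -0.56788$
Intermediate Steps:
$q = 36803$
$d{\left(a,Y \right)} = 2$ ($d{\left(a,Y \right)} = 90 - 88 = 2$)
$\frac{d{\left(216,96 \right)}}{q} + \frac{\left(-1\right) 27018}{47572} = \frac{2}{36803} + \frac{\left(-1\right) 27018}{47572} = 2 \cdot \frac{1}{36803} - \frac{13509}{23786} = \frac{2}{36803} - \frac{13509}{23786} = - \frac{497124155}{875396158}$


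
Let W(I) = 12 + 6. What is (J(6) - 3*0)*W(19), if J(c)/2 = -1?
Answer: -36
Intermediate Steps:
J(c) = -2 (J(c) = 2*(-1) = -2)
W(I) = 18
(J(6) - 3*0)*W(19) = (-2 - 3*0)*18 = (-2 + 0)*18 = -2*18 = -36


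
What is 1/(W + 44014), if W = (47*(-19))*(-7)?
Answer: 1/50265 ≈ 1.9895e-5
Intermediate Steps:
W = 6251 (W = -893*(-7) = 6251)
1/(W + 44014) = 1/(6251 + 44014) = 1/50265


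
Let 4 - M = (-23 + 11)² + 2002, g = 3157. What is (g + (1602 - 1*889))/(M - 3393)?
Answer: -86/123 ≈ -0.69919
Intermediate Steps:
M = -2142 (M = 4 - ((-23 + 11)² + 2002) = 4 - ((-12)² + 2002) = 4 - (144 + 2002) = 4 - 1*2146 = 4 - 2146 = -2142)
(g + (1602 - 1*889))/(M - 3393) = (3157 + (1602 - 1*889))/(-2142 - 3393) = (3157 + (1602 - 889))/(-5535) = (3157 + 713)*(-1/5535) = 3870*(-1/5535) = -86/123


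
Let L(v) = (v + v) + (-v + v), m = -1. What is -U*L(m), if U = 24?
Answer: 48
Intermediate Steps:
L(v) = 2*v (L(v) = 2*v + 0 = 2*v)
-U*L(m) = -24*2*(-1) = -24*(-2) = -1*(-48) = 48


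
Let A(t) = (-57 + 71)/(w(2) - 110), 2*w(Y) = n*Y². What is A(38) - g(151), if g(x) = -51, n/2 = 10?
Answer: 254/5 ≈ 50.800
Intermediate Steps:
n = 20 (n = 2*10 = 20)
w(Y) = 10*Y² (w(Y) = (20*Y²)/2 = 10*Y²)
A(t) = -⅕ (A(t) = (-57 + 71)/(10*2² - 110) = 14/(10*4 - 110) = 14/(40 - 110) = 14/(-70) = 14*(-1/70) = -⅕)
A(38) - g(151) = -⅕ - 1*(-51) = -⅕ + 51 = 254/5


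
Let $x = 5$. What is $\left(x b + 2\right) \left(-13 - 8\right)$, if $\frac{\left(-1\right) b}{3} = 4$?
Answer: $1218$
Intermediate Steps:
$b = -12$ ($b = \left(-3\right) 4 = -12$)
$\left(x b + 2\right) \left(-13 - 8\right) = \left(5 \left(-12\right) + 2\right) \left(-13 - 8\right) = \left(-60 + 2\right) \left(-21\right) = \left(-58\right) \left(-21\right) = 1218$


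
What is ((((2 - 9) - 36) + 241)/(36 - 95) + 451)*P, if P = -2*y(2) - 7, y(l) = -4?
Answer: 26411/59 ≈ 447.64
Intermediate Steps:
P = 1 (P = -2*(-4) - 7 = 8 - 7 = 1)
((((2 - 9) - 36) + 241)/(36 - 95) + 451)*P = ((((2 - 9) - 36) + 241)/(36 - 95) + 451)*1 = (((-7 - 36) + 241)/(-59) + 451)*1 = ((-43 + 241)*(-1/59) + 451)*1 = (198*(-1/59) + 451)*1 = (-198/59 + 451)*1 = (26411/59)*1 = 26411/59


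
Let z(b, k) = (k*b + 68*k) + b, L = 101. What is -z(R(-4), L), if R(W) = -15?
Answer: -5338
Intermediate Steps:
z(b, k) = b + 68*k + b*k (z(b, k) = (b*k + 68*k) + b = (68*k + b*k) + b = b + 68*k + b*k)
-z(R(-4), L) = -(-15 + 68*101 - 15*101) = -(-15 + 6868 - 1515) = -1*5338 = -5338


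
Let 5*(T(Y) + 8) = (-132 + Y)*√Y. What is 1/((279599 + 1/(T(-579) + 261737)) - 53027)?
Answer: 388082588808622473/87928648313029722527281 - 3555*I*√579/87928648313029722527281 ≈ 4.4136e-6 - 9.7286e-19*I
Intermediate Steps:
T(Y) = -8 + √Y*(-132 + Y)/5 (T(Y) = -8 + ((-132 + Y)*√Y)/5 = -8 + (√Y*(-132 + Y))/5 = -8 + √Y*(-132 + Y)/5)
1/((279599 + 1/(T(-579) + 261737)) - 53027) = 1/((279599 + 1/((-8 - 132*I*√579/5 + (-579)^(3/2)/5) + 261737)) - 53027) = 1/((279599 + 1/((-8 - 132*I*√579/5 + (-579*I*√579)/5) + 261737)) - 53027) = 1/((279599 + 1/((-8 - 132*I*√579/5 - 579*I*√579/5) + 261737)) - 53027) = 1/((279599 + 1/((-8 - 711*I*√579/5) + 261737)) - 53027) = 1/((279599 + 1/(261729 - 711*I*√579/5)) - 53027) = 1/(226572 + 1/(261729 - 711*I*√579/5))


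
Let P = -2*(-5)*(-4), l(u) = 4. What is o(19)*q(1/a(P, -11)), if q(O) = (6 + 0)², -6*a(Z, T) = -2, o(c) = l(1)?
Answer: 144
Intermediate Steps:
P = -40 (P = 10*(-4) = -40)
o(c) = 4
a(Z, T) = ⅓ (a(Z, T) = -⅙*(-2) = ⅓)
q(O) = 36 (q(O) = 6² = 36)
o(19)*q(1/a(P, -11)) = 4*36 = 144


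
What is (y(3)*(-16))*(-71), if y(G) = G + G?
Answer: 6816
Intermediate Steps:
y(G) = 2*G
(y(3)*(-16))*(-71) = ((2*3)*(-16))*(-71) = (6*(-16))*(-71) = -96*(-71) = 6816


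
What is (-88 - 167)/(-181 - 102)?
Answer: 255/283 ≈ 0.90106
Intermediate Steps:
(-88 - 167)/(-181 - 102) = -255/(-283) = -255*(-1/283) = 255/283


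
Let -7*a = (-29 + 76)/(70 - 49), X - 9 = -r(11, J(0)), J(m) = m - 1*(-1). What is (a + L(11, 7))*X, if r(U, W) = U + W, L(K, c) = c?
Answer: -982/49 ≈ -20.041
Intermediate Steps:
J(m) = 1 + m (J(m) = m + 1 = 1 + m)
X = -3 (X = 9 - (11 + (1 + 0)) = 9 - (11 + 1) = 9 - 1*12 = 9 - 12 = -3)
a = -47/147 (a = -(-29 + 76)/(7*(70 - 49)) = -47/(7*21) = -1/7*47/21 = -47/147 ≈ -0.31973)
(a + L(11, 7))*X = (-47/147 + 7)*(-3) = (982/147)*(-3) = -982/49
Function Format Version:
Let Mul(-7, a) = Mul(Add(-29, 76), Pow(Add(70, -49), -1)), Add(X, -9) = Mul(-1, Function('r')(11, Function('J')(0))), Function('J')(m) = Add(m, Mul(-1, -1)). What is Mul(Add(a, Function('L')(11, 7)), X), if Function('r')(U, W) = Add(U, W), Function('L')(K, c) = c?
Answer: Rational(-982, 49) ≈ -20.041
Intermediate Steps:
Function('J')(m) = Add(1, m) (Function('J')(m) = Add(m, 1) = Add(1, m))
X = -3 (X = Add(9, Mul(-1, Add(11, Add(1, 0)))) = Add(9, Mul(-1, Add(11, 1))) = Add(9, Mul(-1, 12)) = Add(9, -12) = -3)
a = Rational(-47, 147) (a = Mul(Rational(-1, 7), Mul(Add(-29, 76), Pow(Add(70, -49), -1))) = Mul(Rational(-1, 7), Mul(47, Pow(21, -1))) = Mul(Rational(-1, 7), Mul(47, Rational(1, 21))) = Mul(Rational(-1, 7), Rational(47, 21)) = Rational(-47, 147) ≈ -0.31973)
Mul(Add(a, Function('L')(11, 7)), X) = Mul(Add(Rational(-47, 147), 7), -3) = Mul(Rational(982, 147), -3) = Rational(-982, 49)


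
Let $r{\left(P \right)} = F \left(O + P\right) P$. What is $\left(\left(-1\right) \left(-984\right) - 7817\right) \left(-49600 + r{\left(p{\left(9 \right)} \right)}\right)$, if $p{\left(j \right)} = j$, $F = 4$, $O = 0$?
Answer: $336702908$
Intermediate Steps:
$r{\left(P \right)} = 4 P^{2}$ ($r{\left(P \right)} = 4 \left(0 + P\right) P = 4 P P = 4 P^{2}$)
$\left(\left(-1\right) \left(-984\right) - 7817\right) \left(-49600 + r{\left(p{\left(9 \right)} \right)}\right) = \left(\left(-1\right) \left(-984\right) - 7817\right) \left(-49600 + 4 \cdot 9^{2}\right) = \left(984 - 7817\right) \left(-49600 + 4 \cdot 81\right) = - 6833 \left(-49600 + 324\right) = \left(-6833\right) \left(-49276\right) = 336702908$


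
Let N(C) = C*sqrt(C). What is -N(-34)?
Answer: 34*I*sqrt(34) ≈ 198.25*I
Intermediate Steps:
N(C) = C**(3/2)
-N(-34) = -(-34)**(3/2) = -(-34)*I*sqrt(34) = 34*I*sqrt(34)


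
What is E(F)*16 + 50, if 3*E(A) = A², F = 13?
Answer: 2854/3 ≈ 951.33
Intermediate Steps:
E(A) = A²/3
E(F)*16 + 50 = ((⅓)*13²)*16 + 50 = ((⅓)*169)*16 + 50 = (169/3)*16 + 50 = 2704/3 + 50 = 2854/3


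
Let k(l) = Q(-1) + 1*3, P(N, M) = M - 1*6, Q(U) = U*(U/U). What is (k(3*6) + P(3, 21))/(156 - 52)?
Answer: 17/104 ≈ 0.16346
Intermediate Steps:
Q(U) = U (Q(U) = U*1 = U)
P(N, M) = -6 + M (P(N, M) = M - 6 = -6 + M)
k(l) = 2 (k(l) = -1 + 1*3 = -1 + 3 = 2)
(k(3*6) + P(3, 21))/(156 - 52) = (2 + (-6 + 21))/(156 - 52) = (2 + 15)/104 = 17*(1/104) = 17/104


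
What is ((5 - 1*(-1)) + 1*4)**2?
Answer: 100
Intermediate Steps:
((5 - 1*(-1)) + 1*4)**2 = ((5 + 1) + 4)**2 = (6 + 4)**2 = 10**2 = 100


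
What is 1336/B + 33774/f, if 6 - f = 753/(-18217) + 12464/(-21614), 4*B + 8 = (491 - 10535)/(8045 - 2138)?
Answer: 28322203934957414/6221312780975 ≈ 4552.4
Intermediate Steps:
B = -4775/1969 (B = -2 + ((491 - 10535)/(8045 - 2138))/4 = -2 + (-10044/5907)/4 = -2 + (-10044*1/5907)/4 = -2 + (¼)*(-3348/1969) = -2 - 837/1969 = -4775/1969 ≈ -2.4251)
f = 1302892729/196871119 (f = 6 - (753/(-18217) + 12464/(-21614)) = 6 - (753*(-1/18217) + 12464*(-1/21614)) = 6 - (-753/18217 - 6232/10807) = 6 - 1*(-121666015/196871119) = 6 + 121666015/196871119 = 1302892729/196871119 ≈ 6.6180)
1336/B + 33774/f = 1336/(-4775/1969) + 33774/(1302892729/196871119) = 1336*(-1969/4775) + 33774*(196871119/1302892729) = -2630584/4775 + 6649125173106/1302892729 = 28322203934957414/6221312780975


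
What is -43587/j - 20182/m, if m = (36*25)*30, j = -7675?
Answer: 20439043/4144500 ≈ 4.9316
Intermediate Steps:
m = 27000 (m = 900*30 = 27000)
-43587/j - 20182/m = -43587/(-7675) - 20182/27000 = -43587*(-1/7675) - 20182*1/27000 = 43587/7675 - 10091/13500 = 20439043/4144500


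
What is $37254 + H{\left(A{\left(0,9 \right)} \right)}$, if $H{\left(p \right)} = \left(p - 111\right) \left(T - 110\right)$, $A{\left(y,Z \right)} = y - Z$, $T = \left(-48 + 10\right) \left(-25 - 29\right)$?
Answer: $-195786$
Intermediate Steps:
$T = 2052$ ($T = \left(-38\right) \left(-54\right) = 2052$)
$H{\left(p \right)} = -215562 + 1942 p$ ($H{\left(p \right)} = \left(p - 111\right) \left(2052 - 110\right) = \left(-111 + p\right) 1942 = -215562 + 1942 p$)
$37254 + H{\left(A{\left(0,9 \right)} \right)} = 37254 - \left(215562 - 1942 \left(0 - 9\right)\right) = 37254 + \left(-215562 + 1942 \left(-9\right)\right) = 37254 - 233040 = -195786$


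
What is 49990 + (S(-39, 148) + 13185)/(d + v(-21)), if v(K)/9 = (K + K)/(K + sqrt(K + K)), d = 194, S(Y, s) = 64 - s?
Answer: 6376002235/127387 - 117909*I*sqrt(42)/509548 ≈ 50052.0 - 1.4996*I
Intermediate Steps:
v(K) = 18*K/(K + sqrt(2)*sqrt(K)) (v(K) = 9*((K + K)/(K + sqrt(K + K))) = 9*((2*K)/(K + sqrt(2*K))) = 9*((2*K)/(K + sqrt(2)*sqrt(K))) = 9*(2*K/(K + sqrt(2)*sqrt(K))) = 18*K/(K + sqrt(2)*sqrt(K)))
49990 + (S(-39, 148) + 13185)/(d + v(-21)) = 49990 + ((64 - 1*148) + 13185)/(194 + 18*(-21)/(-21 + sqrt(2)*sqrt(-21))) = 49990 + ((64 - 148) + 13185)/(194 + 18*(-21)/(-21 + sqrt(2)*(I*sqrt(21)))) = 49990 + (-84 + 13185)/(194 + 18*(-21)/(-21 + I*sqrt(42))) = 49990 + 13101/(194 - 378/(-21 + I*sqrt(42)))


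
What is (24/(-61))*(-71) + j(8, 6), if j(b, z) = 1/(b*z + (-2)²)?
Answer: 88669/3172 ≈ 27.954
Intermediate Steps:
j(b, z) = 1/(4 + b*z) (j(b, z) = 1/(b*z + 4) = 1/(4 + b*z))
(24/(-61))*(-71) + j(8, 6) = (24/(-61))*(-71) + 1/(4 + 8*6) = (24*(-1/61))*(-71) + 1/(4 + 48) = -24/61*(-71) + 1/52 = 1704/61 + 1/52 = 88669/3172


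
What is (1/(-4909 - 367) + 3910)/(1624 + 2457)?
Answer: 20629159/21531356 ≈ 0.95810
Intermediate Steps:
(1/(-4909 - 367) + 3910)/(1624 + 2457) = (1/(-5276) + 3910)/4081 = (-1/5276 + 3910)*(1/4081) = (20629159/5276)*(1/4081) = 20629159/21531356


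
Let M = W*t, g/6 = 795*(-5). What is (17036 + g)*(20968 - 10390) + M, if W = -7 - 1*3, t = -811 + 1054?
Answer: -72080922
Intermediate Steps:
t = 243
W = -10 (W = -7 - 3 = -10)
g = -23850 (g = 6*(795*(-5)) = 6*(-3975) = -23850)
M = -2430 (M = -10*243 = -2430)
(17036 + g)*(20968 - 10390) + M = (17036 - 23850)*(20968 - 10390) - 2430 = -6814*10578 - 2430 = -72078492 - 2430 = -72080922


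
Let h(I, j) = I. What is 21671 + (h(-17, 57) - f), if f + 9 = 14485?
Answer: 7178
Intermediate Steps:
f = 14476 (f = -9 + 14485 = 14476)
21671 + (h(-17, 57) - f) = 21671 + (-17 - 1*14476) = 21671 + (-17 - 14476) = 21671 - 14493 = 7178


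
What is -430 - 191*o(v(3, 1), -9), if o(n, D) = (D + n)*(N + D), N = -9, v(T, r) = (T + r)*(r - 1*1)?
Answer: -31372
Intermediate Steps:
v(T, r) = (-1 + r)*(T + r) (v(T, r) = (T + r)*(r - 1) = (T + r)*(-1 + r) = (-1 + r)*(T + r))
o(n, D) = (-9 + D)*(D + n) (o(n, D) = (D + n)*(-9 + D) = (-9 + D)*(D + n))
-430 - 191*o(v(3, 1), -9) = -430 - 191*((-9)**2 - 9*(-9) - 9*(1**2 - 1*3 - 1*1 + 3*1) - 9*(1**2 - 1*3 - 1*1 + 3*1)) = -430 - 191*(81 + 81 - 9*(1 - 3 - 1 + 3) - 9*(1 - 3 - 1 + 3)) = -430 - 191*(81 + 81 - 9*0 - 9*0) = -430 - 191*(81 + 81 + 0 + 0) = -430 - 191*162 = -430 - 30942 = -31372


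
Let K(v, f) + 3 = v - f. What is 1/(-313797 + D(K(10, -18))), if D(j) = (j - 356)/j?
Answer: -25/7845256 ≈ -3.1866e-6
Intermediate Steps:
K(v, f) = -3 + v - f (K(v, f) = -3 + (v - f) = -3 + v - f)
D(j) = (-356 + j)/j
1/(-313797 + D(K(10, -18))) = 1/(-313797 + (-356 + (-3 + 10 - 1*(-18)))/(-3 + 10 - 1*(-18))) = 1/(-313797 + (-356 + (-3 + 10 + 18))/(-3 + 10 + 18)) = 1/(-313797 + (-356 + 25)/25) = 1/(-313797 + (1/25)*(-331)) = 1/(-313797 - 331/25) = 1/(-7845256/25) = -25/7845256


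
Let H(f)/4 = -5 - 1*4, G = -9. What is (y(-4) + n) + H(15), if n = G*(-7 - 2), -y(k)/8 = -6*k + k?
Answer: -115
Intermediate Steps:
H(f) = -36 (H(f) = 4*(-5 - 1*4) = 4*(-5 - 4) = 4*(-9) = -36)
y(k) = 40*k (y(k) = -8*(-6*k + k) = -(-40)*k = 40*k)
n = 81 (n = -9*(-7 - 2) = -9*(-9) = 81)
(y(-4) + n) + H(15) = (40*(-4) + 81) - 36 = (-160 + 81) - 36 = -79 - 36 = -115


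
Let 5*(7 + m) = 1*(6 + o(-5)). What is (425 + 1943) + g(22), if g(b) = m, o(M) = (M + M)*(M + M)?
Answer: 11911/5 ≈ 2382.2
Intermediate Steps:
o(M) = 4*M² (o(M) = (2*M)*(2*M) = 4*M²)
m = 71/5 (m = -7 + (1*(6 + 4*(-5)²))/5 = -7 + (1*(6 + 4*25))/5 = -7 + (1*(6 + 100))/5 = -7 + (1*106)/5 = -7 + (⅕)*106 = -7 + 106/5 = 71/5 ≈ 14.200)
g(b) = 71/5
(425 + 1943) + g(22) = (425 + 1943) + 71/5 = 2368 + 71/5 = 11911/5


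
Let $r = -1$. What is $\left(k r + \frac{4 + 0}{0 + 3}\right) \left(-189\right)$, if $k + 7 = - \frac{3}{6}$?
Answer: $- \frac{3339}{2} \approx -1669.5$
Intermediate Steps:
$k = - \frac{15}{2}$ ($k = -7 - \frac{3}{6} = -7 - \frac{1}{2} = - \frac{15}{2} \approx -7.5$)
$\left(k r + \frac{4 + 0}{0 + 3}\right) \left(-189\right) = \left(\left(- \frac{15}{2}\right) \left(-1\right) + \frac{4 + 0}{0 + 3}\right) \left(-189\right) = \left(\frac{15}{2} + \frac{4}{3}\right) \left(-189\right) = \frac{53}{6} \left(-189\right) = - \frac{3339}{2}$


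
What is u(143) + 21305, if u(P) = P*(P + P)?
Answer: 62203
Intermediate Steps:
u(P) = 2*P**2 (u(P) = P*(2*P) = 2*P**2)
u(143) + 21305 = 2*143**2 + 21305 = 2*20449 + 21305 = 40898 + 21305 = 62203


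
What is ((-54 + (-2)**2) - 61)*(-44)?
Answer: 4884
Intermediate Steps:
((-54 + (-2)**2) - 61)*(-44) = ((-54 + 4) - 61)*(-44) = (-50 - 61)*(-44) = -111*(-44) = 4884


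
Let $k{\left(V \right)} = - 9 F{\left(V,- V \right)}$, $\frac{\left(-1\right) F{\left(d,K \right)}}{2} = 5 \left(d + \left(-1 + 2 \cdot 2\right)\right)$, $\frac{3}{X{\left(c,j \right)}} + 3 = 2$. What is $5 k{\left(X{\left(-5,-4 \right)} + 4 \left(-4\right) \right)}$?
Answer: $-7200$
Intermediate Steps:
$X{\left(c,j \right)} = -3$ ($X{\left(c,j \right)} = \frac{3}{-3 + 2} = \frac{3}{-1} = 3 \left(-1\right) = -3$)
$F{\left(d,K \right)} = -30 - 10 d$ ($F{\left(d,K \right)} = - 2 \cdot 5 \left(d + \left(-1 + 2 \cdot 2\right)\right) = - 2 \cdot 5 \left(d + \left(-1 + 4\right)\right) = - 2 \cdot 5 \left(d + 3\right) = - 2 \cdot 5 \left(3 + d\right) = - 2 \left(15 + 5 d\right) = -30 - 10 d$)
$k{\left(V \right)} = 270 + 90 V$ ($k{\left(V \right)} = - 9 \left(-30 - 10 V\right) = 270 + 90 V$)
$5 k{\left(X{\left(-5,-4 \right)} + 4 \left(-4\right) \right)} = 5 \left(270 + 90 \left(-3 + 4 \left(-4\right)\right)\right) = 5 \left(270 + 90 \left(-3 - 16\right)\right) = 5 \left(270 + 90 \left(-19\right)\right) = 5 \left(270 - 1710\right) = 5 \left(-1440\right) = -7200$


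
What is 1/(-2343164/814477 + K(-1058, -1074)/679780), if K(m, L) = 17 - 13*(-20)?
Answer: -553665175060/1592610413791 ≈ -0.34765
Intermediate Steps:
K(m, L) = 277 (K(m, L) = 17 + 260 = 277)
1/(-2343164/814477 + K(-1058, -1074)/679780) = 1/(-2343164/814477 + 277/679780) = 1/(-1592610413791/553665175060) = -553665175060/1592610413791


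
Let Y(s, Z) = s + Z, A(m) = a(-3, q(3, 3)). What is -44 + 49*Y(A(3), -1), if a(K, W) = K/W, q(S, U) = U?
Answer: -142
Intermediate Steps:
A(m) = -1 (A(m) = -3/3 = -3*⅓ = -1)
Y(s, Z) = Z + s
-44 + 49*Y(A(3), -1) = -44 + 49*(-1 - 1) = -44 + 49*(-2) = -44 - 98 = -142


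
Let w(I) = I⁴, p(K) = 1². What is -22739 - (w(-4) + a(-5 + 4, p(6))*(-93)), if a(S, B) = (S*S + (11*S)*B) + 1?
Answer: -23832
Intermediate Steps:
p(K) = 1
a(S, B) = 1 + S² + 11*B*S (a(S, B) = (S² + 11*B*S) + 1 = 1 + S² + 11*B*S)
-22739 - (w(-4) + a(-5 + 4, p(6))*(-93)) = -22739 - ((-4)⁴ + (1 + (-5 + 4)² + 11*1*(-5 + 4))*(-93)) = -22739 - (256 + (1 + (-1)² + 11*1*(-1))*(-93)) = -22739 - (256 + (1 + 1 - 11)*(-93)) = -22739 - (256 - 9*(-93)) = -22739 - (256 + 837) = -22739 - 1*1093 = -22739 - 1093 = -23832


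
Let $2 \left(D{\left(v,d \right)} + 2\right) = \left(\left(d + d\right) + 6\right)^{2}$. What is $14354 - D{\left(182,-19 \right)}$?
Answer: $13844$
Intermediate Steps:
$D{\left(v,d \right)} = -2 + \frac{\left(6 + 2 d\right)^{2}}{2}$ ($D{\left(v,d \right)} = -2 + \frac{\left(\left(d + d\right) + 6\right)^{2}}{2} = -2 + \frac{\left(2 d + 6\right)^{2}}{2} = -2 + \frac{\left(6 + 2 d\right)^{2}}{2}$)
$14354 - D{\left(182,-19 \right)} = 14354 - \left(-2 + 2 \left(3 - 19\right)^{2}\right) = 14354 - \left(-2 + 2 \left(-16\right)^{2}\right) = 14354 - \left(-2 + 2 \cdot 256\right) = 14354 - \left(-2 + 512\right) = 14354 - 510 = 13844$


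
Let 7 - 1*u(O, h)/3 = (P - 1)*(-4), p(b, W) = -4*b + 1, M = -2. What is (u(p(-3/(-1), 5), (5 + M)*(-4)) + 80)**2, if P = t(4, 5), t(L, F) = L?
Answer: 18769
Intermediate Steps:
P = 4
p(b, W) = 1 - 4*b
u(O, h) = 57 (u(O, h) = 21 - 3*(4 - 1)*(-4) = 21 - 9*(-4) = 21 - 3*(-12) = 21 + 36 = 57)
(u(p(-3/(-1), 5), (5 + M)*(-4)) + 80)**2 = (57 + 80)**2 = 137**2 = 18769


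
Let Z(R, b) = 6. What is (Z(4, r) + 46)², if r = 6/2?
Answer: 2704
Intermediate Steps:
r = 3 (r = 6*(½) = 3)
(Z(4, r) + 46)² = (6 + 46)² = 52² = 2704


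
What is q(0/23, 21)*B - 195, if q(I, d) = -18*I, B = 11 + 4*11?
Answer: -195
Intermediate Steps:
B = 55 (B = 11 + 44 = 55)
q(I, d) = -18*I
q(0/23, 21)*B - 195 = -0/23*55 - 195 = -18*0*55 - 195 = 0*55 - 195 = 0 - 195 = -195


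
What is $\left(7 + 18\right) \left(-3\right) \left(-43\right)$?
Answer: $3225$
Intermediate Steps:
$\left(7 + 18\right) \left(-3\right) \left(-43\right) = 25 \left(-3\right) \left(-43\right) = \left(-75\right) \left(-43\right) = 3225$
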